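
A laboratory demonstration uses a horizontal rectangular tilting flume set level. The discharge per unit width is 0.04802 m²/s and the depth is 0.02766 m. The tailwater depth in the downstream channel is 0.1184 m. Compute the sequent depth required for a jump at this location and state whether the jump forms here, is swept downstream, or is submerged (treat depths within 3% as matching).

y₂ = 0.1173 m; the jump forms here

V₁ = q/y₁ = 0.04802/0.02766 = 1.736 m/s. Fr₁ = V₁/√(g·y₁) = 1.736/√(9.81×0.02766) = 3.333.
From the momentum equation for a rectangular channel, y₂/y₁ = ½[√(1 + 8Fr₁²) − 1] = ½[√89.861 − 1] = 4.240.
y₂ = 4.240 × 0.02766 = 0.1173 m.
Tailwater y_tw = 0.1184 m: y_tw ≈ y₂, so the jump forms here.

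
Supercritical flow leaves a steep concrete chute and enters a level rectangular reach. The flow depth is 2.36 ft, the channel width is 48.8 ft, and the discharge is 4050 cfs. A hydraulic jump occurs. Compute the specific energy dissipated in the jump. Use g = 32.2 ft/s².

ΔE = 8.52 ft

q = Q/b = 4050/48.8 = 83.0 ft²/s; V₁ = q/y₁ = 35.2 ft/s. Fr₁ = V₁/√(g·y₁) = 4.03.
Bélanger equation: y₂/y₁ = ½[√(1 + 8Fr₁²) − 1] = ½[√131.2 − 1] = 5.23.
y₂ = 5.23 × 2.36 = 12.3 ft.
Head loss: ΔE = (y₂ − y₁)³/(4y₁y₂) = (12.3 − 2.36)³/(4×2.36×12.3) = 993/116 = 8.52 ft.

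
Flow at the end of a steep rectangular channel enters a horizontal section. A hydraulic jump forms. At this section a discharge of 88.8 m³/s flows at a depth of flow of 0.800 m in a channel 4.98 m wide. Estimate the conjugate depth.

y₂ = 8.61 m

q = Q/b = 88.8/4.98 = 17.8 m²/s; V₁ = q/y₁ = 22.3 m/s. Fr₁ = V₁/√(g·y₁) = 7.96.
Conjugate-depth relation: y₂/y₁ = ½[√(1 + 8Fr₁²) − 1] = ½[√507.4 − 1] = 10.8.
y₂ = 10.8 × 0.800 = 8.61 m.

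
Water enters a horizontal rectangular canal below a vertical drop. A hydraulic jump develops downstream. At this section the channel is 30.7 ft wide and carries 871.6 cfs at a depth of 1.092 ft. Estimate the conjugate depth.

q = Q/b = 871.6/30.7 = 28.39 ft²/s; V₁ = q/y₁ = 26.00 ft/s. Fr₁ = V₁/√(g·y₁) = 4.384.
Conjugate-depth relation: y₂/y₁ = ½[√(1 + 8Fr₁²) − 1] = ½[√154.79 − 1] = 5.721.
y₂ = 5.721 × 1.092 = 6.247 ft.

y₂ = 6.247 ft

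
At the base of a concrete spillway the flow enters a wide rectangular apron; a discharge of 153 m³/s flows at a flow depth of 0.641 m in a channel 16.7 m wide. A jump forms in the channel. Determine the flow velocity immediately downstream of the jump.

q = Q/b = 153/16.7 = 9.16 m²/s; V₁ = q/y₁ = 14.3 m/s. Fr₁ = V₁/√(g·y₁) = 5.70.
From the momentum equation for a rectangular channel, y₂/y₁ = ½[√(1 + 8Fr₁²) − 1] = ½[√260.9 − 1] = 7.58.
y₂ = 7.58 × 0.641 = 4.86 m.
V₂ = q/y₂ = 9.16/4.86 = 1.89 m/s.

V₂ = 1.89 m/s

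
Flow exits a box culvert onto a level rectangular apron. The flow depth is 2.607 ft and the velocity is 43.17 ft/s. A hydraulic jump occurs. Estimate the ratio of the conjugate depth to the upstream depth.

y₂/y₁ = 6.182

Fr₁ = V₁/√(g·y₁) = 43.17/√(32.2×2.607) = 4.712.
By Bélanger, y₂/y₁ = ½[√(1 + 8Fr₁²) − 1] = ½[√178.61 − 1] = 6.182.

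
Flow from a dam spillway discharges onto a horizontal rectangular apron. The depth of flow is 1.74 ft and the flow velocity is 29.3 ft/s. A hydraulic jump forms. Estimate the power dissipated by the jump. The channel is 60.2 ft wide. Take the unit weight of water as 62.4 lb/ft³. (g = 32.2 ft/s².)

Fr₁ = V₁/√(g·y₁) = 29.3/√(32.2×1.74) = 3.91.
By Bélanger, y₂/y₁ = ½[√(1 + 8Fr₁²) − 1] = ½[√123.6 − 1] = 5.06.
y₂ = 5.06 × 1.74 = 8.80 ft.
q = V₁·y₁ = 29.3 × 1.74 = 51.0 ft²/s. V₂ = q/y₂ = 51.0/8.80 = 5.79 ft/s. E₁ = y₁ + V₁²/2g = 15.1 ft; E₂ = y₂ + V₂²/2g = 9.32 ft. ΔE = E₁ − E₂ = 5.75 ft.
Q = q·b = 51.0 × 60.2 = 3069 cfs. P = γ·Q·ΔE/550 = 62.4 × 3069 × 5.75 / 550 = 2002 hp.

P = 2002 hp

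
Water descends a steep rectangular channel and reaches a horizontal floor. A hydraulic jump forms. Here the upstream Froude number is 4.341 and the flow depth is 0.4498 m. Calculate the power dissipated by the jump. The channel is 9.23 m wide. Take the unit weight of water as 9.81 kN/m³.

Fr₁ = 4.341 (given).
Bélanger equation: y₂/y₁ = ½[√(1 + 8Fr₁²) − 1] = ½[√151.75 − 1] = 5.659.
y₂ = 5.659 × 0.4498 = 2.546 m.
Head loss: ΔE = (y₂ − y₁)³/(4y₁y₂) = (2.546 − 0.4498)³/(4×0.4498×2.546) = 9.206/4.580 = 2.010 m.
V₁ = Fr₁·√(g·y₁) = 4.341×√(9.81×0.4498) = 9.119 m/s; q = V₁·y₁ = 4.102 m²/s. Q = q·b = 4.102 × 9.23 = 37.86 m³/s. P = γ·Q·ΔE = 9.81 × 37.86 × 2.010 = 746.5 kW.

P = 746.5 kW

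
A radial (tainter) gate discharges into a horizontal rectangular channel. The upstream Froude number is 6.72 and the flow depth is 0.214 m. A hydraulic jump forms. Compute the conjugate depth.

Fr₁ = 6.72 (given).
By Bélanger, y₂/y₁ = ½[√(1 + 8Fr₁²) − 1] = ½[√362.3 − 1] = 9.02.
y₂ = 9.02 × 0.214 = 1.93 m.

y₂ = 1.93 m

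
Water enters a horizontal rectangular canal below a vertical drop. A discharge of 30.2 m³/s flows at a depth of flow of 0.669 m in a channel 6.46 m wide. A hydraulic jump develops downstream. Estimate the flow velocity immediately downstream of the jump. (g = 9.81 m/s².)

q = Q/b = 30.2/6.46 = 4.67 m²/s; V₁ = q/y₁ = 6.99 m/s. Fr₁ = V₁/√(g·y₁) = 2.73.
Bélanger equation: y₂/y₁ = ½[√(1 + 8Fr₁²) − 1] = ½[√60.52 − 1] = 3.39.
y₂ = 3.39 × 0.669 = 2.27 m.
V₂ = q/y₂ = 4.67/2.27 = 2.06 m/s.

V₂ = 2.06 m/s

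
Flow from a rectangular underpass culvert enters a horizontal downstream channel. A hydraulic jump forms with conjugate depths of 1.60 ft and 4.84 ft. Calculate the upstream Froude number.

Fr₁ = 2.47

For a rectangular channel the momentum equation gives q² = ½·g·y₁·y₂·(y₁ + y₂) = ½×32.2×1.60×4.84×6.44 = 803.
q = √803 = 28.3 ft²/s.
V₁ = q/y₁ = 17.7 ft/s; Fr₁ = V₁/√(g·y₁) = 2.47.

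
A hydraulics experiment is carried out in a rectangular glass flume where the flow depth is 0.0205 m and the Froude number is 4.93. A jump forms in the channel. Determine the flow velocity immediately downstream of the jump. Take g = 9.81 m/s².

V₂ = 0.341 m/s

Fr₁ = 4.93 (given).
Sequent-depth ratio: y₂/y₁ = ½[√(1 + 8Fr₁²) − 1] = ½[√195.4 − 1] = 6.49.
y₂ = 6.49 × 0.0205 = 0.133 m.
V₁ = Fr₁·√(g·y₁) = 4.93×√(9.81×0.0205) = 2.21 m/s; q = V₁·y₁ = 0.0453 m²/s.
V₂ = q/y₂ = 0.0453/0.133 = 0.341 m/s.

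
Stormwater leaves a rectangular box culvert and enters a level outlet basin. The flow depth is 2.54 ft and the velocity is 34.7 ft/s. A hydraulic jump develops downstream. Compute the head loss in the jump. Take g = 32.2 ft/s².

ΔE = 7.90 ft

Fr₁ = V₁/√(g·y₁) = 34.7/√(32.2×2.54) = 3.84.
Sequent-depth ratio: y₂/y₁ = ½[√(1 + 8Fr₁²) − 1] = ½[√118.8 − 1] = 4.95.
y₂ = 4.95 × 2.54 = 12.6 ft.
Head loss: ΔE = (y₂ − y₁)³/(4y₁y₂) = (12.6 − 2.54)³/(4×2.54×12.6) = 1009/128 = 7.90 ft.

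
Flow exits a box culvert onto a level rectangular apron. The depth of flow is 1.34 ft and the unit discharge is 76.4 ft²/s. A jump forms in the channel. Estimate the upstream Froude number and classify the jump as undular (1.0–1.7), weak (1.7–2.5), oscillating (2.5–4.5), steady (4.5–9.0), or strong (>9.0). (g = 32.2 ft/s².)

V₁ = q/y₁ = 76.4/1.34 = 57.0 ft/s. Fr₁ = V₁/√(g·y₁) = 57.0/√(32.2×1.34) = 8.68.
Fr₁ = 8.68 lies in the steady range.

Fr₁ = 8.68; steady jump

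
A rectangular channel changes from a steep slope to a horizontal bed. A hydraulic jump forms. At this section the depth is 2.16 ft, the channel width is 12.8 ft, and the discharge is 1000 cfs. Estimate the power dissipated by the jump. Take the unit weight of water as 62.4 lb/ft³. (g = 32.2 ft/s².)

P = 1092 hp

q = Q/b = 1000/12.8 = 78.1 ft²/s; V₁ = q/y₁ = 36.2 ft/s. Fr₁ = V₁/√(g·y₁) = 4.34.
Conjugate-depth relation: y₂/y₁ = ½[√(1 + 8Fr₁²) − 1] = ½[√151.5 − 1] = 5.65.
y₂ = 5.65 × 2.16 = 12.2 ft.
Head loss: ΔE = (y₂ − y₁)³/(4y₁y₂) = (12.2 − 2.16)³/(4×2.16×12.2) = 1016/106 = 9.63 ft.
P = γ·Q·ΔE/550 = 62.4 × 1000 × 9.63 / 550 = 1092 hp.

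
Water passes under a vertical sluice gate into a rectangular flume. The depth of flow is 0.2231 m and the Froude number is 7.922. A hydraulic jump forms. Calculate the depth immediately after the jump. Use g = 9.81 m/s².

Fr₁ = 7.922 (given).
Conjugate-depth relation: y₂/y₁ = ½[√(1 + 8Fr₁²) − 1] = ½[√503.06 − 1] = 10.71.
y₂ = 10.71 × 0.2231 = 2.390 m.

y₂ = 2.390 m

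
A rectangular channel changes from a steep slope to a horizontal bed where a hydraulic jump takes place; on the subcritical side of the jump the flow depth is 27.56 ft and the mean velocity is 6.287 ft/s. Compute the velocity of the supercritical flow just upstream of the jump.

Fr₂ = V₂/√(g·y₂) = 6.287/√(32.2×27.56) = 0.2110.
Since the conjugate-depth ratio holds either way, y₁/y₂ = ½[√(1 + 8Fr₂²) − 1] = ½[√1.3563 − 1] = 0.08231.
y₁ = 0.08231 × 27.56 = 2.268 ft.
V₁ = q/y₁ = 173.3/2.268 = 76.39 ft/s.

V₁ = 76.39 ft/s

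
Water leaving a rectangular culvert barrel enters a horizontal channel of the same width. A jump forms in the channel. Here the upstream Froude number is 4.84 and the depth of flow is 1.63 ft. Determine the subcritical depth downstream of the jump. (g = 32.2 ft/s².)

Fr₁ = 4.84 (given).
Bélanger equation: y₂/y₁ = ½[√(1 + 8Fr₁²) − 1] = ½[√188.4 − 1] = 6.36.
y₂ = 6.36 × 1.63 = 10.4 ft.

y₂ = 10.4 ft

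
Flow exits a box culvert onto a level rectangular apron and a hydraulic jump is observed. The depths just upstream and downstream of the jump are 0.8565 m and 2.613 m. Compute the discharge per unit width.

For a rectangular channel the momentum equation gives q² = ½·g·y₁·y₂·(y₁ + y₂) = ½×9.81×0.8565×2.613×3.470 = 38.09.
q = √38.09 = 6.171 m²/s.

q = 6.171 m²/s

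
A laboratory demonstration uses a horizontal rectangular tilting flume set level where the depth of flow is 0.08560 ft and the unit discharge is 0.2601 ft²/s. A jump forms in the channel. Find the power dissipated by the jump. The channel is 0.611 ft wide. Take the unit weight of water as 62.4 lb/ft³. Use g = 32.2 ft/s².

P = 0.0002649 hp

V₁ = q/y₁ = 0.2601/0.08560 = 3.039 ft/s. Fr₁ = V₁/√(g·y₁) = 3.039/√(32.2×0.08560) = 1.830.
Sequent-depth ratio: y₂/y₁ = ½[√(1 + 8Fr₁²) − 1] = ½[√27.797 − 1] = 2.136.
y₂ = 2.136 × 0.08560 = 0.1829 ft.
Head loss: ΔE = (y₂ − y₁)³/(4y₁y₂) = (0.1829 − 0.08560)³/(4×0.08560×0.1829) = 0.0009199/0.06261 = 0.01469 ft.
Q = q·b = 0.2601 × 0.611 = 0.1589 cfs. P = γ·Q·ΔE/550 = 62.4 × 0.1589 × 0.01469 / 550 = 0.0002649 hp.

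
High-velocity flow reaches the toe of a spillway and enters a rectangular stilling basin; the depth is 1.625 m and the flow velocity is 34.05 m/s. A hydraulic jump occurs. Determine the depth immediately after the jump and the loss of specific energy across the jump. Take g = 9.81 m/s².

y₂ = 18.80 m; ΔE = 41.47 m

Fr₁ = V₁/√(g·y₁) = 34.05/√(9.81×1.625) = 8.528.
From the momentum equation for a rectangular channel, y₂/y₁ = ½[√(1 + 8Fr₁²) − 1] = ½[√582.84 − 1] = 11.57.
y₂ = 11.57 × 1.625 = 18.80 m.
Head loss: ΔE = (y₂ − y₁)³/(4y₁y₂) = (18.80 − 1.625)³/(4×1.625×18.80) = 5069/122.2 = 41.47 m.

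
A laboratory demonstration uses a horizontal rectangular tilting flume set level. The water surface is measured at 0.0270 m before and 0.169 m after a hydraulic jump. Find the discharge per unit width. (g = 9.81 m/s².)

For a rectangular channel the momentum equation gives q² = ½·g·y₁·y₂·(y₁ + y₂) = ½×9.81×0.0270×0.169×0.196 = 0.00439.
q = √0.00439 = 0.0662 m²/s.

q = 0.0662 m²/s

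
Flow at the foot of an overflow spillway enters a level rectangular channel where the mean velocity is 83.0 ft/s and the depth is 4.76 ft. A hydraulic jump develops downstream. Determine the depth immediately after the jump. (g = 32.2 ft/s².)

y₂ = 42.8 ft

Fr₁ = V₁/√(g·y₁) = 83.0/√(32.2×4.76) = 6.70.
By Bélanger, y₂/y₁ = ½[√(1 + 8Fr₁²) − 1] = ½[√360.6 − 1] = 8.99.
y₂ = 8.99 × 4.76 = 42.8 ft.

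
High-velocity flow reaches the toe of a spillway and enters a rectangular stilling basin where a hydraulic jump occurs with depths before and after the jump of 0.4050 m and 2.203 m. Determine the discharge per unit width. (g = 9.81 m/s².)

For a rectangular channel the momentum equation gives q² = ½·g·y₁·y₂·(y₁ + y₂) = ½×9.81×0.4050×2.203×2.608 = 11.41.
q = √11.41 = 3.378 m²/s.

q = 3.378 m²/s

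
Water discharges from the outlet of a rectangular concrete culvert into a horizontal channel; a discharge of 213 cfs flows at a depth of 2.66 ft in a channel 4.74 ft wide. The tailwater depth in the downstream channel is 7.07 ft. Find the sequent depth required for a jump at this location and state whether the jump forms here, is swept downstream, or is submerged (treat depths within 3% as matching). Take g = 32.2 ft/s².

q = Q/b = 213/4.74 = 44.9 ft²/s; V₁ = q/y₁ = 16.9 ft/s. Fr₁ = V₁/√(g·y₁) = 1.83.
Sequent-depth ratio: y₂/y₁ = ½[√(1 + 8Fr₁²) − 1] = ½[√27.66 − 1] = 2.13.
y₂ = 2.13 × 2.66 = 5.66 ft.
Tailwater y_tw = 7.07 ft: y_tw > y₂, so the jump is submerged.

y₂ = 5.66 ft; the jump is submerged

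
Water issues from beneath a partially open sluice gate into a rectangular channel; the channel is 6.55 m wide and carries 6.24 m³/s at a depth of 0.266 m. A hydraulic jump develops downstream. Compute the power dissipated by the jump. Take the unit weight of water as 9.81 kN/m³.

q = Q/b = 6.24/6.55 = 0.953 m²/s; V₁ = q/y₁ = 3.58 m/s. Fr₁ = V₁/√(g·y₁) = 2.22.
Conjugate-depth relation: y₂/y₁ = ½[√(1 + 8Fr₁²) − 1] = ½[√40.32 − 1] = 2.68.
y₂ = 2.68 × 0.266 = 0.712 m.
Head loss: ΔE = (y₂ − y₁)³/(4y₁y₂) = (0.712 − 0.266)³/(4×0.266×0.712) = 0.0885/0.757 = 0.117 m.
P = γ·Q·ΔE = 9.81 × 6.24 × 0.117 = 7.15 kW.

P = 7.15 kW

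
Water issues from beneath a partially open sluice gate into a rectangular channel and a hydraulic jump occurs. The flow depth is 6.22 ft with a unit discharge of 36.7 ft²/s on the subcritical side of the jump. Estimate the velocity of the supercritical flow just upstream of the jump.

V₂ = q/y₂ = 36.7/6.22 = 5.90 ft/s; Fr₂ = V₂/√(g·y₂) = 0.417.
Applying the sequent-depth relation in reverse, y₁/y₂ = ½[√(1 + 8Fr₂²) − 1] = ½[√2.391 − 1] = 0.273.
y₁ = 0.273 × 6.22 = 1.70 ft.
V₁ = q/y₁ = 36.7/1.70 = 21.6 ft/s.

V₁ = 21.6 ft/s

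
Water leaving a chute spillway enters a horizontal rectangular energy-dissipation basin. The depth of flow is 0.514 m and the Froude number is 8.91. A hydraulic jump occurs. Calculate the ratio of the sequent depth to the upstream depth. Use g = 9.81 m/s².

y₂/y₁ = 12.1

Fr₁ = 8.91 (given).
Conjugate-depth relation: y₂/y₁ = ½[√(1 + 8Fr₁²) − 1] = ½[√636.1 − 1] = 12.1.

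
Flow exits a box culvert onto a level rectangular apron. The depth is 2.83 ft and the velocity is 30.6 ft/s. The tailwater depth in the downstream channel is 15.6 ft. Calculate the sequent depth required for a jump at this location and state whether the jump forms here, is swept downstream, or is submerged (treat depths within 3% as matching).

Fr₁ = V₁/√(g·y₁) = 30.6/√(32.2×2.83) = 3.21.
Sequent-depth ratio: y₂/y₁ = ½[√(1 + 8Fr₁²) − 1] = ½[√83.20 − 1] = 4.06.
y₂ = 4.06 × 2.83 = 11.5 ft.
Tailwater y_tw = 15.6 ft: y_tw > y₂, so the jump is submerged.

y₂ = 11.5 ft; the jump is submerged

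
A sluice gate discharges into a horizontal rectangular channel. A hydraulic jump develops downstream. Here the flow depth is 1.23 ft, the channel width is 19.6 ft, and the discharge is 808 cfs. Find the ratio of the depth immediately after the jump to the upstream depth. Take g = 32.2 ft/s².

y₂/y₁ = 7.05

q = Q/b = 808/19.6 = 41.2 ft²/s; V₁ = q/y₁ = 33.5 ft/s. Fr₁ = V₁/√(g·y₁) = 5.33.
From the momentum equation for a rectangular channel, y₂/y₁ = ½[√(1 + 8Fr₁²) − 1] = ½[√227.9 − 1] = 7.05.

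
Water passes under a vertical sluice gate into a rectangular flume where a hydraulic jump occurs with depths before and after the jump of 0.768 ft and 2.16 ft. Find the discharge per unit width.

q = 8.84 ft²/s

For a rectangular channel the momentum equation gives q² = ½·g·y₁·y₂·(y₁ + y₂) = ½×32.2×0.768×2.16×2.93 = 78.2.
q = √78.2 = 8.84 ft²/s.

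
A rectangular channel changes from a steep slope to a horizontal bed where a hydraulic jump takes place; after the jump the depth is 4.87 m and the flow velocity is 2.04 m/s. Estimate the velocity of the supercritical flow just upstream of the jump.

V₁ = 13.5 m/s

Fr₂ = V₂/√(g·y₂) = 2.04/√(9.81×4.87) = 0.295.
Applying the sequent-depth relation in reverse, y₁/y₂ = ½[√(1 + 8Fr₂²) − 1] = ½[√1.697 − 1] = 0.151.
y₁ = 0.151 × 4.87 = 0.737 m.
V₁ = q/y₁ = 9.93/0.737 = 13.5 m/s.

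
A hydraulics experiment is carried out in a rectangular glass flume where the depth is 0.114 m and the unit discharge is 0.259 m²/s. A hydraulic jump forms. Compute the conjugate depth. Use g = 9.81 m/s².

y₂ = 0.294 m

V₁ = q/y₁ = 0.259/0.114 = 2.27 m/s. Fr₁ = V₁/√(g·y₁) = 2.27/√(9.81×0.114) = 2.15.
Conjugate-depth relation: y₂/y₁ = ½[√(1 + 8Fr₁²) − 1] = ½[√37.92 − 1] = 2.58.
y₂ = 2.58 × 0.114 = 0.294 m.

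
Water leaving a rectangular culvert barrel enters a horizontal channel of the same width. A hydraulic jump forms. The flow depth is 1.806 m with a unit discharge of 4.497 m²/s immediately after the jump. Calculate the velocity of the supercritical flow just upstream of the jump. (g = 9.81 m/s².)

V₂ = q/y₂ = 4.497/1.806 = 2.490 m/s; Fr₂ = V₂/√(g·y₂) = 0.5916.
From the momentum equation (using Fr₂), y₁/y₂ = ½[√(1 + 8Fr₂²) − 1] = ½[√3.7997 − 1] = 0.4746.
y₁ = 0.4746 × 1.806 = 0.8572 m.
V₁ = q/y₁ = 4.497/0.8572 = 5.246 m/s.

V₁ = 5.246 m/s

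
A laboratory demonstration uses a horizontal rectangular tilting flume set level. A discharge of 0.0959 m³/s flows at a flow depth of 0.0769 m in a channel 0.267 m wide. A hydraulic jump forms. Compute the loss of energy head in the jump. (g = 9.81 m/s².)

ΔE = 0.619 m

q = Q/b = 0.0959/0.267 = 0.359 m²/s; V₁ = q/y₁ = 4.67 m/s. Fr₁ = V₁/√(g·y₁) = 5.38.
Conjugate-depth relation: y₂/y₁ = ½[√(1 + 8Fr₁²) − 1] = ½[√232.3 − 1] = 7.12.
y₂ = 7.12 × 0.0769 = 0.548 m.
Head loss: ΔE = (y₂ − y₁)³/(4y₁y₂) = (0.548 − 0.0769)³/(4×0.0769×0.548) = 0.104/0.168 = 0.619 m.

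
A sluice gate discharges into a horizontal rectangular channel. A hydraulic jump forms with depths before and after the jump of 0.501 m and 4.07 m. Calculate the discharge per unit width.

q = 6.76 m²/s

For a rectangular channel the momentum equation gives q² = ½·g·y₁·y₂·(y₁ + y₂) = ½×9.81×0.501×4.07×4.57 = 45.7.
q = √45.7 = 6.76 m²/s.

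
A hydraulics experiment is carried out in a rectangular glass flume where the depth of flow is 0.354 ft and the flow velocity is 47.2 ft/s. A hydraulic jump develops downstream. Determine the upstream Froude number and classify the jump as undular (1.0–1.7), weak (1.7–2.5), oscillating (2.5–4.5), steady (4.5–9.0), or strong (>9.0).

Fr₁ = V₁/√(g·y₁) = 47.2/√(32.2×0.354) = 14.0.
Fr₁ = 14.0 lies in the strong range.

Fr₁ = 14.0; strong jump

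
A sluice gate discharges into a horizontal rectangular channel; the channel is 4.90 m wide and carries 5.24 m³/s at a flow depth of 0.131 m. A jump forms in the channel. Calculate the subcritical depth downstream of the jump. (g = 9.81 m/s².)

q = Q/b = 5.24/4.90 = 1.07 m²/s; V₁ = q/y₁ = 8.16 m/s. Fr₁ = V₁/√(g·y₁) = 7.20.
Sequent-depth ratio: y₂/y₁ = ½[√(1 + 8Fr₁²) − 1] = ½[√415.8 − 1] = 9.70.
y₂ = 9.70 × 0.131 = 1.27 m.

y₂ = 1.27 m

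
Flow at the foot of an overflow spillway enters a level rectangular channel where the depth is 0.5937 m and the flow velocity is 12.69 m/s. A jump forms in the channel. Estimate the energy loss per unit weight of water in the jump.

Fr₁ = V₁/√(g·y₁) = 12.69/√(9.81×0.5937) = 5.258.
From the momentum equation for a rectangular channel, y₂/y₁ = ½[√(1 + 8Fr₁²) − 1] = ½[√222.20 − 1] = 6.953.
y₂ = 6.953 × 0.5937 = 4.128 m.
q = V₁·y₁ = 12.69 × 0.5937 = 7.534 m²/s. V₂ = q/y₂ = 7.534/4.128 = 1.825 m/s. E₁ = y₁ + V₁²/2g = 8.801 m; E₂ = y₂ + V₂²/2g = 4.298 m. ΔE = E₁ − E₂ = 4.504 m.

ΔE = 4.504 m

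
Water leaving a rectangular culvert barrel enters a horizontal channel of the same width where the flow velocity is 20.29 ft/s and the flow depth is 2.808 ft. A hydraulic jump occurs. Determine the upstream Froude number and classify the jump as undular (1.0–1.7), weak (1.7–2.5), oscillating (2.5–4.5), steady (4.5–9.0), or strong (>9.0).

Fr₁ = V₁/√(g·y₁) = 20.29/√(32.2×2.808) = 2.134.
Fr₁ = 2.134 lies in the weak range.

Fr₁ = 2.134; weak jump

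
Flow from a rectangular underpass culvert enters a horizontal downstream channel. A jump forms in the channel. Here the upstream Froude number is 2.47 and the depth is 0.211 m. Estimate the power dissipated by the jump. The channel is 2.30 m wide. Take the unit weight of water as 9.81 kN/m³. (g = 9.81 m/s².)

P = 2.46 kW

Fr₁ = 2.47 (given).
Bélanger equation: y₂/y₁ = ½[√(1 + 8Fr₁²) − 1] = ½[√49.81 − 1] = 3.03.
y₂ = 3.03 × 0.211 = 0.639 m.
V₁ = Fr₁·√(g·y₁) = 2.47×√(9.81×0.211) = 3.55 m/s; q = V₁·y₁ = 0.750 m²/s. V₂ = q/y₂ = 0.750/0.639 = 1.17 m/s. E₁ = y₁ + V₁²/2g = 0.855 m; E₂ = y₂ + V₂²/2g = 0.709 m. ΔE = E₁ − E₂ = 0.145 m.
Q = q·b = 0.750 × 2.30 = 1.72 m³/s. P = γ·Q·ΔE = 9.81 × 1.72 × 0.145 = 2.46 kW.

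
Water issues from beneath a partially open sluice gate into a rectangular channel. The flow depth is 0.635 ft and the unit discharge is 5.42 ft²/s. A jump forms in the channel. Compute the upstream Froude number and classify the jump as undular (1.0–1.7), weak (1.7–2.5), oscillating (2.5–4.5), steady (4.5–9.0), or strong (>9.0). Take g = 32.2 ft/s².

V₁ = q/y₁ = 5.42/0.635 = 8.54 ft/s. Fr₁ = V₁/√(g·y₁) = 8.54/√(32.2×0.635) = 1.89.
Fr₁ = 1.89 lies in the weak range.

Fr₁ = 1.89; weak jump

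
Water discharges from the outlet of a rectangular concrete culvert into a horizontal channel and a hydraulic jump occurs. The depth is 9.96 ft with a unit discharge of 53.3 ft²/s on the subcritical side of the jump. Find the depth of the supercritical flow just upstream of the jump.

V₂ = q/y₂ = 53.3/9.96 = 5.35 ft/s; Fr₂ = V₂/√(g·y₂) = 0.299.
The Bélanger relation is symmetric: y₁/y₂ = ½[√(1 + 8Fr₂²) − 1] = ½[√1.714 − 1] = 0.155.
y₁ = 0.155 × 9.96 = 1.54 ft.

y₁ = 1.54 ft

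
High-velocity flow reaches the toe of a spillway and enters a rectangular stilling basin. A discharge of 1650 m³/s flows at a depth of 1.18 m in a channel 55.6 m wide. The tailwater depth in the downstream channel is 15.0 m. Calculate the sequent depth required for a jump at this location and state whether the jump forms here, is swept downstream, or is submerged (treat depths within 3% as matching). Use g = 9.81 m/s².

q = Q/b = 1650/55.6 = 29.7 m²/s; V₁ = q/y₁ = 25.1 m/s. Fr₁ = V₁/√(g·y₁) = 7.39.
Sequent-depth ratio: y₂/y₁ = ½[√(1 + 8Fr₁²) − 1] = ½[√438.1 − 1] = 9.97.
y₂ = 9.97 × 1.18 = 11.8 m.
Tailwater y_tw = 15.0 m: y_tw > y₂, so the jump is submerged.

y₂ = 11.8 m; the jump is submerged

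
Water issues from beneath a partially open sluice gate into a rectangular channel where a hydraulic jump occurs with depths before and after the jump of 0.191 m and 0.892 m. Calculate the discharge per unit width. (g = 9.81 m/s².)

q = 0.951 m²/s

For a rectangular channel the momentum equation gives q² = ½·g·y₁·y₂·(y₁ + y₂) = ½×9.81×0.191×0.892×1.08 = 0.905.
q = √0.905 = 0.951 m²/s.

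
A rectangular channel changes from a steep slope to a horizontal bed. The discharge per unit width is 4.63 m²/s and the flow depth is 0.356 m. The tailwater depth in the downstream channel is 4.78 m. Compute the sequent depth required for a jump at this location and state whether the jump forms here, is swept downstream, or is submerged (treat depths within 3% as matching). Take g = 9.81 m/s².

y₂ = 3.33 m; the jump is submerged

V₁ = q/y₁ = 4.63/0.356 = 13.0 m/s. Fr₁ = V₁/√(g·y₁) = 13.0/√(9.81×0.356) = 6.96.
By Bélanger, y₂/y₁ = ½[√(1 + 8Fr₁²) − 1] = ½[√388.5 − 1] = 9.35.
y₂ = 9.35 × 0.356 = 3.33 m.
Tailwater y_tw = 4.78 m: y_tw > y₂, so the jump is submerged.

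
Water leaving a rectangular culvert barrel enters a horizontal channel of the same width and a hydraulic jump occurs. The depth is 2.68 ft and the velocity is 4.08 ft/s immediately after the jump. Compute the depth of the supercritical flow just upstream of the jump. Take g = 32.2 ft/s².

Fr₂ = V₂/√(g·y₂) = 4.08/√(32.2×2.68) = 0.439.
Applying the sequent-depth relation in reverse, y₁/y₂ = ½[√(1 + 8Fr₂²) − 1] = ½[√2.543 − 1] = 0.297.
y₁ = 0.297 × 2.68 = 0.797 ft.

y₁ = 0.797 ft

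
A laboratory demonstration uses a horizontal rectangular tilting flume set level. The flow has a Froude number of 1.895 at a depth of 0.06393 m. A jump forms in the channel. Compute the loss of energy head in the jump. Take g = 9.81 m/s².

Fr₁ = 1.895 (given).
Bélanger equation: y₂/y₁ = ½[√(1 + 8Fr₁²) − 1] = ½[√29.728 − 1] = 2.226.
y₂ = 2.226 × 0.06393 = 0.1423 m.
V₁ = Fr₁·√(g·y₁) = 1.895×√(9.81×0.06393) = 1.501 m/s; q = V₁·y₁ = 0.09594 m²/s. V₂ = q/y₂ = 0.09594/0.1423 = 0.6741 m/s. E₁ = y₁ + V₁²/2g = 0.1787 m; E₂ = y₂ + V₂²/2g = 0.1655 m. ΔE = E₁ − E₂ = 0.01324 m.

ΔE = 0.01324 m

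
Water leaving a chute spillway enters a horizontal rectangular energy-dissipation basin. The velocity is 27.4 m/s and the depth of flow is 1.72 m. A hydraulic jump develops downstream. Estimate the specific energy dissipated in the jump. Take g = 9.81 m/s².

Fr₁ = V₁/√(g·y₁) = 27.4/√(9.81×1.72) = 6.67.
Sequent-depth ratio: y₂/y₁ = ½[√(1 + 8Fr₁²) − 1] = ½[√357.0 − 1] = 8.95.
y₂ = 8.95 × 1.72 = 15.4 m.
Head loss: ΔE = (y₂ − y₁)³/(4y₁y₂) = (15.4 − 1.72)³/(4×1.72×15.4) = 2553/106 = 24.1 m.

ΔE = 24.1 m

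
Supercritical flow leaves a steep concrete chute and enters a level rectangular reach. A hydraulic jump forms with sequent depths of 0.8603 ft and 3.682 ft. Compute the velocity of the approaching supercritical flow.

V₁ = 17.69 ft/s

For a rectangular channel the momentum equation gives q² = ½·g·y₁·y₂·(y₁ + y₂) = ½×32.2×0.8603×3.682×4.542 = 231.7.
q = √231.7 = 15.22 ft²/s.
V₁ = q/y₁ = 15.22/0.8603 = 17.69 ft/s.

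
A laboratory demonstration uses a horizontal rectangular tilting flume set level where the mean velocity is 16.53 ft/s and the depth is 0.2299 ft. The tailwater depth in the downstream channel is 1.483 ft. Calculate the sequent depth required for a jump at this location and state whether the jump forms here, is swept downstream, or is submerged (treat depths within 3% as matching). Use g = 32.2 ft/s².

y₂ = 1.864 ft; the jump is swept downstream

Fr₁ = V₁/√(g·y₁) = 16.53/√(32.2×0.2299) = 6.075.
Bélanger equation: y₂/y₁ = ½[√(1 + 8Fr₁²) − 1] = ½[√296.28 − 1] = 8.106.
y₂ = 8.106 × 0.2299 = 1.864 ft.
Tailwater y_tw = 1.483 ft: y_tw < y₂, so the jump is swept downstream.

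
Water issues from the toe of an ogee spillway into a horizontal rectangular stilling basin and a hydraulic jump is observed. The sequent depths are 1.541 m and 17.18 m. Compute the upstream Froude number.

For a rectangular channel the momentum equation gives q² = ½·g·y₁·y₂·(y₁ + y₂) = ½×9.81×1.541×17.18×18.72 = 2431.
q = √2431 = 49.31 m²/s.
V₁ = q/y₁ = 32.00 m/s; Fr₁ = V₁/√(g·y₁) = 8.229.

Fr₁ = 8.229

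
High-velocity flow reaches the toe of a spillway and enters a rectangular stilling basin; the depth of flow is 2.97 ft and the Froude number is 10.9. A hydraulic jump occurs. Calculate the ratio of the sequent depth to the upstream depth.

Fr₁ = 10.9 (given).
Conjugate-depth relation: y₂/y₁ = ½[√(1 + 8Fr₁²) − 1] = ½[√951.5 − 1] = 14.9.

y₂/y₁ = 14.9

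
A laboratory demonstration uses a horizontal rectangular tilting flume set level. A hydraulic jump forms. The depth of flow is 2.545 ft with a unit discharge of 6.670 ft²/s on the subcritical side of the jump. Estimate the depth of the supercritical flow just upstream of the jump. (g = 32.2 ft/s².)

V₂ = q/y₂ = 6.670/2.545 = 2.621 ft/s; Fr₂ = V₂/√(g·y₂) = 0.2895.
The Bélanger relation is symmetric: y₁/y₂ = ½[√(1 + 8Fr₂²) − 1] = ½[√1.6705 − 1] = 0.1462.
y₁ = 0.1462 × 2.545 = 0.3722 ft.

y₁ = 0.3722 ft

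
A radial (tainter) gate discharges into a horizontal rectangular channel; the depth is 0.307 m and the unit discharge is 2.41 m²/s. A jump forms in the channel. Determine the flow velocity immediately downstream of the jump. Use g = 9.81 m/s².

V₂ = 1.33 m/s

V₁ = q/y₁ = 2.41/0.307 = 7.85 m/s. Fr₁ = V₁/√(g·y₁) = 7.85/√(9.81×0.307) = 4.52.
Sequent-depth ratio: y₂/y₁ = ½[√(1 + 8Fr₁²) − 1] = ½[√164.7 − 1] = 5.92.
y₂ = 5.92 × 0.307 = 1.82 m.
V₂ = q/y₂ = 2.41/1.82 = 1.33 m/s.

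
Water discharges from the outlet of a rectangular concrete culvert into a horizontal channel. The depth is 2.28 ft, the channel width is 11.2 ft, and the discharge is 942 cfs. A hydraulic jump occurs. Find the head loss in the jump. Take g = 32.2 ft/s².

q = Q/b = 942/11.2 = 84.1 ft²/s; V₁ = q/y₁ = 36.9 ft/s. Fr₁ = V₁/√(g·y₁) = 4.31.
Bélanger equation: y₂/y₁ = ½[√(1 + 8Fr₁²) − 1] = ½[√149.3 − 1] = 5.61.
y₂ = 5.61 × 2.28 = 12.8 ft.
V₂ = q/y₂ = 84.1/12.8 = 6.58 ft/s. E₁ = y₁ + V₁²/2g = 23.4 ft; E₂ = y₂ + V₂²/2g = 13.5 ft. ΔE = E₁ − E₂ = 9.95 ft.

ΔE = 9.95 ft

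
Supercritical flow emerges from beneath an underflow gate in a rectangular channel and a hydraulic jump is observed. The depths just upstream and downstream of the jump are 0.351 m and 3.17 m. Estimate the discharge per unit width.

q = 4.38 m²/s

For a rectangular channel the momentum equation gives q² = ½·g·y₁·y₂·(y₁ + y₂) = ½×9.81×0.351×3.17×3.52 = 19.2.
q = √19.2 = 4.38 m²/s.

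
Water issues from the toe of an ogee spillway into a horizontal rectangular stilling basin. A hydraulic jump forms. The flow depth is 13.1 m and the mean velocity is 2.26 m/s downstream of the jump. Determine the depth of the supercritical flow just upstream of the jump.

y₁ = 0.970 m

Fr₂ = V₂/√(g·y₂) = 2.26/√(9.81×13.1) = 0.199.
Applying the sequent-depth relation in reverse, y₁/y₂ = ½[√(1 + 8Fr₂²) − 1] = ½[√1.318 − 1] = 0.0740.
y₁ = 0.0740 × 13.1 = 0.970 m.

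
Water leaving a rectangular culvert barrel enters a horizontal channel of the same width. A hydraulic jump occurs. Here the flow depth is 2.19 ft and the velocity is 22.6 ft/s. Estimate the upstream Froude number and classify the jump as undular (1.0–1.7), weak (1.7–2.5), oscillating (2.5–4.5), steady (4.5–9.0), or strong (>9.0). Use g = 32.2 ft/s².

Fr₁ = V₁/√(g·y₁) = 22.6/√(32.2×2.19) = 2.69.
Fr₁ = 2.69 lies in the oscillating range.

Fr₁ = 2.69; oscillating jump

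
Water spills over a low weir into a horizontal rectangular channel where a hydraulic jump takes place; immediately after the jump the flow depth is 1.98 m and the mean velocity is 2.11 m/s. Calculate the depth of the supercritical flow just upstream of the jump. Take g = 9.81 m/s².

y₁ = 0.677 m

Fr₂ = V₂/√(g·y₂) = 2.11/√(9.81×1.98) = 0.479.
From the momentum equation (using Fr₂), y₁/y₂ = ½[√(1 + 8Fr₂²) − 1] = ½[√2.834 − 1] = 0.342.
y₁ = 0.342 × 1.98 = 0.677 m.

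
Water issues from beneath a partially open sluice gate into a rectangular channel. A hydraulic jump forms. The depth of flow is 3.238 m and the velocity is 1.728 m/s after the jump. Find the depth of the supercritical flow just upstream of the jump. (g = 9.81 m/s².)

y₁ = 0.5240 m

Fr₂ = V₂/√(g·y₂) = 1.728/√(9.81×3.238) = 0.3066.
Applying the sequent-depth relation in reverse, y₁/y₂ = ½[√(1 + 8Fr₂²) − 1] = ½[√1.7520 − 1] = 0.1618.
y₁ = 0.1618 × 3.238 = 0.5240 m.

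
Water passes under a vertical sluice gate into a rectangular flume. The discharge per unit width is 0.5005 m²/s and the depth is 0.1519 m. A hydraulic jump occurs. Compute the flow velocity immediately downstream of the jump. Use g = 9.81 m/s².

V₁ = q/y₁ = 0.5005/0.1519 = 3.295 m/s. Fr₁ = V₁/√(g·y₁) = 3.295/√(9.81×0.1519) = 2.699.
Conjugate-depth relation: y₂/y₁ = ½[√(1 + 8Fr₁²) − 1] = ½[√59.285 − 1] = 3.350.
y₂ = 3.350 × 0.1519 = 0.5088 m.
V₂ = q/y₂ = 0.5005/0.5088 = 0.9836 m/s.

V₂ = 0.9836 m/s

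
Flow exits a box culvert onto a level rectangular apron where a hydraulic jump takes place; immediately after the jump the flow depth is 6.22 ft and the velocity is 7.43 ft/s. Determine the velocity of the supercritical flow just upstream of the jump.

Fr₂ = V₂/√(g·y₂) = 7.43/√(32.2×6.22) = 0.525.
The Bélanger relation is symmetric: y₁/y₂ = ½[√(1 + 8Fr₂²) − 1] = ½[√3.205 − 1] = 0.395.
y₁ = 0.395 × 6.22 = 2.46 ft.
V₁ = q/y₁ = 46.2/2.46 = 18.8 ft/s.

V₁ = 18.8 ft/s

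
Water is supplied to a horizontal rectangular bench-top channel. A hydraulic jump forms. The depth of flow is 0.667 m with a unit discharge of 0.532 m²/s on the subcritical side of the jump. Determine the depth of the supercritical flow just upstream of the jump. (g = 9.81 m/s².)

V₂ = q/y₂ = 0.532/0.667 = 0.798 m/s; Fr₂ = V₂/√(g·y₂) = 0.312.
The Bélanger relation is symmetric: y₁/y₂ = ½[√(1 + 8Fr₂²) − 1] = ½[√1.778 − 1] = 0.167.
y₁ = 0.167 × 0.667 = 0.111 m.

y₁ = 0.111 m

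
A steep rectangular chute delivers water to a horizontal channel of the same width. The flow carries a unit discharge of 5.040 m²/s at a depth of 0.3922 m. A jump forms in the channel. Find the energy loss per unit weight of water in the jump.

V₁ = q/y₁ = 5.040/0.3922 = 12.85 m/s. Fr₁ = V₁/√(g·y₁) = 12.85/√(9.81×0.3922) = 6.551.
Conjugate-depth relation: y₂/y₁ = ½[√(1 + 8Fr₁²) − 1] = ½[√344.37 − 1] = 8.779.
y₂ = 8.779 × 0.3922 = 3.443 m.
V₂ = q/y₂ = 5.040/3.443 = 1.464 m/s. E₁ = y₁ + V₁²/2g = 8.809 m; E₂ = y₂ + V₂²/2g = 3.552 m. ΔE = E₁ − E₂ = 5.257 m.

ΔE = 5.257 m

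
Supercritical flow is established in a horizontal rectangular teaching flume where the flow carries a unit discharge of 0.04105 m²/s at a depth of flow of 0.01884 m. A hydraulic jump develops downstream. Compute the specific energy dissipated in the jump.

V₁ = q/y₁ = 0.04105/0.01884 = 2.179 m/s. Fr₁ = V₁/√(g·y₁) = 2.179/√(9.81×0.01884) = 5.068.
From the momentum equation for a rectangular channel, y₂/y₁ = ½[√(1 + 8Fr₁²) − 1] = ½[√206.50 − 1] = 6.685.
y₂ = 6.685 × 0.01884 = 0.1259 m.
V₂ = q/y₂ = 0.04105/0.1259 = 0.3259 m/s. E₁ = y₁ + V₁²/2g = 0.2608 m; E₂ = y₂ + V₂²/2g = 0.1314 m. ΔE = E₁ − E₂ = 0.1295 m.

ΔE = 0.1295 m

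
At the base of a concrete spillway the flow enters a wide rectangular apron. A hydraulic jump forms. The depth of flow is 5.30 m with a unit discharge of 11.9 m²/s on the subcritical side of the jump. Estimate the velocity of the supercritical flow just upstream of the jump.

V₁ = 13.5 m/s

V₂ = q/y₂ = 11.9/5.30 = 2.25 m/s; Fr₂ = V₂/√(g·y₂) = 0.311.
Applying the sequent-depth relation in reverse, y₁/y₂ = ½[√(1 + 8Fr₂²) − 1] = ½[√1.776 − 1] = 0.166.
y₁ = 0.166 × 5.30 = 0.881 m.
V₁ = q/y₁ = 11.9/0.881 = 13.5 m/s.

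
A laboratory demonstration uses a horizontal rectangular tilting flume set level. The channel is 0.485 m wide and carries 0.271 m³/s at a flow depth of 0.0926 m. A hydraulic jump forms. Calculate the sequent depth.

q = Q/b = 0.271/0.485 = 0.559 m²/s; V₁ = q/y₁ = 6.03 m/s. Fr₁ = V₁/√(g·y₁) = 6.33.
Conjugate-depth relation: y₂/y₁ = ½[√(1 + 8Fr₁²) − 1] = ½[√321.7 − 1] = 8.47.
y₂ = 8.47 × 0.0926 = 0.784 m.

y₂ = 0.784 m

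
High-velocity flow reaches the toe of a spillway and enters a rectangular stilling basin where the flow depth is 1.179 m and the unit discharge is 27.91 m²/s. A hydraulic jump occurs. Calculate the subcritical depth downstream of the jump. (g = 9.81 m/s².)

V₁ = q/y₁ = 27.91/1.179 = 23.67 m/s. Fr₁ = V₁/√(g·y₁) = 23.67/√(9.81×1.179) = 6.961.
By Bélanger, y₂/y₁ = ½[√(1 + 8Fr₁²) − 1] = ½[√388.61 − 1] = 9.357.
y₂ = 9.357 × 1.179 = 11.03 m.

y₂ = 11.03 m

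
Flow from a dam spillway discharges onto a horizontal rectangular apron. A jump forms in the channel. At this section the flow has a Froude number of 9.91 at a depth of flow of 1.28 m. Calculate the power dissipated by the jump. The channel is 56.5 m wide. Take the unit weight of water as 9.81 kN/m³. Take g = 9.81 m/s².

P = 1157972 kW

Fr₁ = 9.91 (given).
Conjugate-depth relation: y₂/y₁ = ½[√(1 + 8Fr₁²) − 1] = ½[√786.7 − 1] = 13.5.
y₂ = 13.5 × 1.28 = 17.3 m.
Head loss: ΔE = (y₂ − y₁)³/(4y₁y₂) = (17.3 − 1.28)³/(4×1.28×17.3) = 4119/88.6 = 46.5 m.
V₁ = Fr₁·√(g·y₁) = 9.91×√(9.81×1.28) = 35.1 m/s; q = V₁·y₁ = 44.9 m²/s. Q = q·b = 44.9 × 56.5 = 2540 m³/s. P = γ·Q·ΔE = 9.81 × 2540 × 46.5 = 1157972 kW.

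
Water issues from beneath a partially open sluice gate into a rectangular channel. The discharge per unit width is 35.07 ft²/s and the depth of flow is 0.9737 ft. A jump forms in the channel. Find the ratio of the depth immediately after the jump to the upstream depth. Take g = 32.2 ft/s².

V₁ = q/y₁ = 35.07/0.9737 = 36.02 ft/s. Fr₁ = V₁/√(g·y₁) = 36.02/√(32.2×0.9737) = 6.432.
From the momentum equation for a rectangular channel, y₂/y₁ = ½[√(1 + 8Fr₁²) − 1] = ½[√332.00 − 1] = 8.610.

y₂/y₁ = 8.610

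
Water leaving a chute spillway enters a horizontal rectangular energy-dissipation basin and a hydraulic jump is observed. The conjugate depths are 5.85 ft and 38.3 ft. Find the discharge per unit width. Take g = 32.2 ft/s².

For a rectangular channel the momentum equation gives q² = ½·g·y₁·y₂·(y₁ + y₂) = ½×32.2×5.85×38.3×44.1 = 159262.
q = √159262 = 399 ft²/s.

q = 399 ft²/s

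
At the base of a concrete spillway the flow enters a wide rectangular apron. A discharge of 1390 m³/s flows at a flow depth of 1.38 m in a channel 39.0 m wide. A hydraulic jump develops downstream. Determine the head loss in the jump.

q = Q/b = 1390/39.0 = 35.6 m²/s; V₁ = q/y₁ = 25.8 m/s. Fr₁ = V₁/√(g·y₁) = 7.02.
From the momentum equation for a rectangular channel, y₂/y₁ = ½[√(1 + 8Fr₁²) − 1] = ½[√395.2 − 1] = 9.44.
y₂ = 9.44 × 1.38 = 13.0 m.
V₂ = q/y₂ = 35.6/13.0 = 2.74 m/s. E₁ = y₁ + V₁²/2g = 35.4 m; E₂ = y₂ + V₂²/2g = 13.4 m. ΔE = E₁ − E₂ = 22.0 m.

ΔE = 22.0 m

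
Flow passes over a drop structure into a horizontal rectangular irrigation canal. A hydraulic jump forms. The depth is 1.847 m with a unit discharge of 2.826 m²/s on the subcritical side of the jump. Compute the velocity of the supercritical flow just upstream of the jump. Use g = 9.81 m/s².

V₂ = q/y₂ = 2.826/1.847 = 1.530 m/s; Fr₂ = V₂/√(g·y₂) = 0.3594.
Applying the sequent-depth relation in reverse, y₁/y₂ = ½[√(1 + 8Fr₂²) − 1] = ½[√2.0336 − 1] = 0.2130.
y₁ = 0.2130 × 1.847 = 0.3935 m.
V₁ = q/y₁ = 2.826/0.3935 = 7.182 m/s.

V₁ = 7.182 m/s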